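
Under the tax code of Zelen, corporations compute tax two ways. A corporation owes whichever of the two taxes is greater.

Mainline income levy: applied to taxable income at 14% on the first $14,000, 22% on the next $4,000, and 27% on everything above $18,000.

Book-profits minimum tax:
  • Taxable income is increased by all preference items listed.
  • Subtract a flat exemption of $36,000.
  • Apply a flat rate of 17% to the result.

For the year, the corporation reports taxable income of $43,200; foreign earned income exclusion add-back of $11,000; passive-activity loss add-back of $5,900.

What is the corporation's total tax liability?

Book-profits minimum tax:
  Adjusted income: $43,200 + $11,000 + $5,900 = $60,100
  Less exemption $36,000 → base $24,100
  $24,100 × 17% = $4,097

Mainline income levy:
  $14,000 × 14% = $1,960
  $4,000 × 22% = $880
  $25,200 × 27% = $6,804
  → $9,644

$9,644 > $4,097, so the mainline income levy governs.

$9,644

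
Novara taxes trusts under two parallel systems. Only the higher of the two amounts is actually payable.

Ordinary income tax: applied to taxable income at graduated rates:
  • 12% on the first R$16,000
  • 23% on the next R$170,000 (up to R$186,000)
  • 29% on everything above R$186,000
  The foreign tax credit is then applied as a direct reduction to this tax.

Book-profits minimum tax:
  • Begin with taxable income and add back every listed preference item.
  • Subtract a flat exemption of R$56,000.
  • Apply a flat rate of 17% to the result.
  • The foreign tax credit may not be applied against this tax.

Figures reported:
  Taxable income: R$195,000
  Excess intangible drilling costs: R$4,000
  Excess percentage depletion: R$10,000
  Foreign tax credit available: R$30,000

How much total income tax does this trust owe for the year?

Book-profits minimum tax:
  Adjusted income: R$195,000 + R$4,000 + R$10,000 = R$209,000
  Less exemption R$56,000 → base R$153,000
  R$153,000 × 17% = R$26,010

Ordinary income tax:
  R$16,000 × 12% = R$1,920
  R$170,000 × 23% = R$39,100
  R$9,000 × 29% = R$2,610
  → R$43,630
  Less foreign tax credit R$30,000 → R$13,630

R$26,010 > R$13,630, so the book-profits minimum tax is the binding amount.

R$26,010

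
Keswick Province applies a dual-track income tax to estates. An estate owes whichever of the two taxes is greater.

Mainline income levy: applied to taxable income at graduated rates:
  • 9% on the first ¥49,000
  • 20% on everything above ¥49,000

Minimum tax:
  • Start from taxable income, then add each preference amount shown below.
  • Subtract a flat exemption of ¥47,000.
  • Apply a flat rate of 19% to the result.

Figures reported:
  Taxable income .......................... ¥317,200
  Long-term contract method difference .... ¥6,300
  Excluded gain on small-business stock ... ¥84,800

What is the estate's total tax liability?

Minimum tax:
  Adjusted income: ¥317,200 + ¥6,300 + ¥84,800 = ¥408,300
  Less exemption ¥47,000 → base ¥361,300
  ¥361,300 × 19% = ¥68,647

Mainline income levy:
  ¥49,000 × 9% = ¥4,410
  ¥268,200 × 20% = ¥53,640
  → ¥58,050

¥68,647 > ¥58,050, so the minimum tax is the binding amount.

¥68,647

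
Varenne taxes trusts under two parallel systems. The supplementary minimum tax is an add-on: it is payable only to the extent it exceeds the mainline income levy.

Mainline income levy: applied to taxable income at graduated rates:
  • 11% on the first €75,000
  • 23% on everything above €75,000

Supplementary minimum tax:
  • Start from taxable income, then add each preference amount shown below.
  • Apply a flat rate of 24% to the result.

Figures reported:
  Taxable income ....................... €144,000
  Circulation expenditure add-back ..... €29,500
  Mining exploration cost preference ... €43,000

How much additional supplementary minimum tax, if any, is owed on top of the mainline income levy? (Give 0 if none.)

€27,840

Supplementary minimum tax:
  Adjusted income: €144,000 + €29,500 + €43,000 = €216,500
  €216,500 × 24% = €51,960

Mainline income levy:
  €75,000 × 11% = €8,250
  €69,000 × 23% = €15,870
  → €24,120

Excess of supplementary minimum tax over mainline income levy: €51,960 − €24,120 = €27,840.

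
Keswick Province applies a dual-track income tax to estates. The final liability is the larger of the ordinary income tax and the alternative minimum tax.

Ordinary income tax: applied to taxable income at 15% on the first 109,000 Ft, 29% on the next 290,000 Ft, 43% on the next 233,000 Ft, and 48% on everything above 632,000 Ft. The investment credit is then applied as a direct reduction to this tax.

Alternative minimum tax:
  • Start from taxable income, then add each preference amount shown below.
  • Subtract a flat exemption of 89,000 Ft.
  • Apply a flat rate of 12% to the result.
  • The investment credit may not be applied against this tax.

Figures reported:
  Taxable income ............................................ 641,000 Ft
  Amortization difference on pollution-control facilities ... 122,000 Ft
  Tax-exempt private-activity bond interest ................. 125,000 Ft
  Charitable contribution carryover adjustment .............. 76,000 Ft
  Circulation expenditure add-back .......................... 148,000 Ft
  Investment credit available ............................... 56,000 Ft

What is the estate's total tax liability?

Alternative minimum tax:
  Adjusted income: 641,000 Ft + 122,000 Ft + 125,000 Ft + 76,000 Ft + 148,000 Ft = 1,112,000 Ft
  Less exemption 89,000 Ft → base 1,023,000 Ft
  1,023,000 Ft × 12% = 122,760 Ft

Ordinary income tax:
  109,000 Ft × 15% = 16,350 Ft
  290,000 Ft × 29% = 84,100 Ft
  233,000 Ft × 43% = 100,190 Ft
  9,000 Ft × 48% = 4,320 Ft
  → 204,960 Ft
  Less investment credit 56,000 Ft → 148,960 Ft

148,960 Ft > 122,760 Ft, so the ordinary income tax governs.

148,960 Ft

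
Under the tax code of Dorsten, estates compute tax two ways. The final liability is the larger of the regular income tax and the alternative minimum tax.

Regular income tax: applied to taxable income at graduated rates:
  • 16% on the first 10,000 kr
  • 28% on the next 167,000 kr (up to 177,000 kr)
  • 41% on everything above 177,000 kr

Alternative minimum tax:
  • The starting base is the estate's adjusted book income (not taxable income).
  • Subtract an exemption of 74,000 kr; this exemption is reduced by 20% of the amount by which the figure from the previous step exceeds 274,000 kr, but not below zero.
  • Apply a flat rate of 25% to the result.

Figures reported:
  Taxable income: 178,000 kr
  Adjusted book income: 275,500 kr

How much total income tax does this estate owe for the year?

Alternative minimum tax:
  Base (adjusted book income): 275,500 kr
  Exemption: 74,000 kr − 20% × (275,500 kr − 274,000 kr) = 74,000 kr − 300 kr = 73,700 kr
  Base: 275,500 kr − 73,700 kr = 201,800 kr
  201,800 kr × 25% = 50,450 kr

Regular income tax:
  10,000 kr × 16% = 1,600 kr
  167,000 kr × 28% = 46,760 kr
  1,000 kr × 41% = 410 kr
  → 48,770 kr

50,450 kr > 48,770 kr, so the alternative minimum tax is the binding amount.

50,450 kr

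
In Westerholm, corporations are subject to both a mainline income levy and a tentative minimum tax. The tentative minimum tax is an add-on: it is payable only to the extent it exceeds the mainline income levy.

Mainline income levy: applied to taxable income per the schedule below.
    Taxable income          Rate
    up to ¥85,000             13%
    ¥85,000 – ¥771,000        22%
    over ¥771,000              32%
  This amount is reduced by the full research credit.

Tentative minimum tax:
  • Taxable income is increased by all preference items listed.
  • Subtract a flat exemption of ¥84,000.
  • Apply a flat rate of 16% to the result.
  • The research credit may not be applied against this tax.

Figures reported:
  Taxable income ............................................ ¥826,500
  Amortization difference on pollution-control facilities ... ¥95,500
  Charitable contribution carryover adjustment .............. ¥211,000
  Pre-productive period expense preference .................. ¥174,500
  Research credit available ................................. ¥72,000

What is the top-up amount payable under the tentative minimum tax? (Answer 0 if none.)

¥88,030

Mainline income levy:
  ¥85,000 × 13% = ¥11,050
  ¥686,000 × 22% = ¥150,920
  ¥55,500 × 32% = ¥17,760
  → ¥179,730
  Less research credit ¥72,000 → ¥107,730

Tentative minimum tax:
  Adjusted income: ¥826,500 + ¥95,500 + ¥211,000 + ¥174,500 = ¥1,307,500
  Less exemption ¥84,000 → base ¥1,223,500
  ¥1,223,500 × 16% = ¥195,760

Excess of tentative minimum tax over mainline income levy: ¥195,760 − ¥107,730 = ¥88,030.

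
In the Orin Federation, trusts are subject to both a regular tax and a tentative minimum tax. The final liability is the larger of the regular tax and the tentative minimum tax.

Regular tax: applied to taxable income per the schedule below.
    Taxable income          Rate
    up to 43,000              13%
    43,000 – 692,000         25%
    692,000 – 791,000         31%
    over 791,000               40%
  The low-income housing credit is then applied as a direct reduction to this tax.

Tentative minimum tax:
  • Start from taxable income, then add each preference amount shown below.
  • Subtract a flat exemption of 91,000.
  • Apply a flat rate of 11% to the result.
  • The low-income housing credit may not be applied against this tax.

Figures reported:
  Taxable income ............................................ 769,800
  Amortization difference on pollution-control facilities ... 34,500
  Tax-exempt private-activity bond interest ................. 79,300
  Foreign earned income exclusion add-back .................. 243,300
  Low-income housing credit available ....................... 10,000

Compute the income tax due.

181,958

Tentative minimum tax:
  Adjusted income: 769,800 + 34,500 + 79,300 + 243,300 = 1,126,900
  Less exemption 91,000 → base 1,035,900
  1,035,900 × 11% = 113,949

Regular tax:
  43,000 × 13% = 5,590
  649,000 × 25% = 162,250
  77,800 × 31% = 24,118
  → 191,958
  Less low-income housing credit 10,000 → 181,958

181,958 > 113,949, so the regular tax governs.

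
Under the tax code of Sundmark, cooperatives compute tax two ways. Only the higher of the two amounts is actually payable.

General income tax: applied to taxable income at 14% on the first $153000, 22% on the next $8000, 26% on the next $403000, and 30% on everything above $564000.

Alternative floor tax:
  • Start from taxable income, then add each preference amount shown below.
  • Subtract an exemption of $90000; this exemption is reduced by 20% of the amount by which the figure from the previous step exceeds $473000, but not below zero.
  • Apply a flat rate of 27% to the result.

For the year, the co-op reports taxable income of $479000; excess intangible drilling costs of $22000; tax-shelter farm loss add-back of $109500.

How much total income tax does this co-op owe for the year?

$147960

Alternative floor tax:
  Adjusted income: $479000 + $22000 + $109500 = $610500
  Exemption: $90000 − 20% × ($610500 − $473000) = $90000 − $27500 = $62500
  Base: $610500 − $62500 = $548000
  $548000 × 27% = $147960

General income tax:
  $153000 × 14% = $21420
  $8000 × 22% = $1760
  $318000 × 26% = $82680
  → $105860

$147960 > $105860, so the alternative floor tax is the binding amount.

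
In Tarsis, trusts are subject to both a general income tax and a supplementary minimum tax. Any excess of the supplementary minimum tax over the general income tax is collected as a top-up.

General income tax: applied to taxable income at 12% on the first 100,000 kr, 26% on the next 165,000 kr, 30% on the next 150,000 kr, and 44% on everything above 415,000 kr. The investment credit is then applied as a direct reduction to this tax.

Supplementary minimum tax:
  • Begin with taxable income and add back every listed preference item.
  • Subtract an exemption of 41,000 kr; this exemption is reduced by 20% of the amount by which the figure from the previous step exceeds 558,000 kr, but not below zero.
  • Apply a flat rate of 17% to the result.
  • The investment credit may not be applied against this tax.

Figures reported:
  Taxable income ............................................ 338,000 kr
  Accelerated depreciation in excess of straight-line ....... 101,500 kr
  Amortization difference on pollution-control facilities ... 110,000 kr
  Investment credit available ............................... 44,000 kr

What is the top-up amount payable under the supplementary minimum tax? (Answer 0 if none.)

General income tax:
  100,000 kr × 12% = 12,000 kr
  165,000 kr × 26% = 42,900 kr
  73,000 kr × 30% = 21,900 kr
  → 76,800 kr
  Less investment credit 44,000 kr → 32,800 kr

Supplementary minimum tax:
  Adjusted income: 338,000 kr + 101,500 kr + 110,000 kr = 549,500 kr
  Exemption: 549,500 kr ≤ 558,000 kr, so full 41,000 kr applies
  Base: 549,500 kr − 41,000 kr = 508,500 kr
  508,500 kr × 17% = 86,445 kr

Excess of supplementary minimum tax over general income tax: 86,445 kr − 32,800 kr = 53,645 kr.

53,645 kr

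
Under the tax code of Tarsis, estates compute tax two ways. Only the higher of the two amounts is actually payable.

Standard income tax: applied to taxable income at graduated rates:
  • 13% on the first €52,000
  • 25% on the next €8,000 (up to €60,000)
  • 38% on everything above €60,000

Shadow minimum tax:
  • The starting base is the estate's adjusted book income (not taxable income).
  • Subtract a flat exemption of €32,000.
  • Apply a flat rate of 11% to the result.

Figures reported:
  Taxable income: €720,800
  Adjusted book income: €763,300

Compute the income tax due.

Standard income tax:
  €52,000 × 13% = €6,760
  €8,000 × 25% = €2,000
  €660,800 × 38% = €251,104
  → €259,864

Shadow minimum tax:
  Base (adjusted book income): €763,300
  Less exemption €32,000 → base €731,300
  €731,300 × 11% = €80,443

€259,864 > €80,443, so the standard income tax governs.

€259,864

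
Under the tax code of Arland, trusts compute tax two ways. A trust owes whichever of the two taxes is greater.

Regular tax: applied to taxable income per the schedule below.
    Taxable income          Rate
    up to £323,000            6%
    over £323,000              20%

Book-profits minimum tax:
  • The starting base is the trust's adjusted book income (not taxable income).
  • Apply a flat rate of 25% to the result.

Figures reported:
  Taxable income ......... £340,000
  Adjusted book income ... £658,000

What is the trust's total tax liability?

£164,500

Regular tax:
  £323,000 × 6% = £19,380
  £17,000 × 20% = £3,400
  → £22,780

Book-profits minimum tax:
  Base (adjusted book income): £658,000
  £658,000 × 25% = £164,500

£164,500 > £22,780, so the book-profits minimum tax is the binding amount.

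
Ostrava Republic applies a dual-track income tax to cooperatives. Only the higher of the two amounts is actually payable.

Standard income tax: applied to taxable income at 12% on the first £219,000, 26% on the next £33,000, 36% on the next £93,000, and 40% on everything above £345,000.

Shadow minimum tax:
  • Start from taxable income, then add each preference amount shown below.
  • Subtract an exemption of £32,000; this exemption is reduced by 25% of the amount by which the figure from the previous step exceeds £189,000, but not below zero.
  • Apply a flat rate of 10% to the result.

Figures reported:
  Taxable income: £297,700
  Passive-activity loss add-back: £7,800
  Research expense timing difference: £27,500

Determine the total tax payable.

Standard income tax:
  £219,000 × 12% = £26,280
  £33,000 × 26% = £8,580
  £45,700 × 36% = £16,452
  → £51,312

Shadow minimum tax:
  Adjusted income: £297,700 + £7,800 + £27,500 = £333,000
  Exemption: 25% × (£333,000 − £189,000) = £36,000 ≥ £32,000, so the exemption is fully phased out
  Base: £333,000 − £0 = £333,000
  £333,000 × 10% = £33,300

£51,312 > £33,300, so the standard income tax governs.

£51,312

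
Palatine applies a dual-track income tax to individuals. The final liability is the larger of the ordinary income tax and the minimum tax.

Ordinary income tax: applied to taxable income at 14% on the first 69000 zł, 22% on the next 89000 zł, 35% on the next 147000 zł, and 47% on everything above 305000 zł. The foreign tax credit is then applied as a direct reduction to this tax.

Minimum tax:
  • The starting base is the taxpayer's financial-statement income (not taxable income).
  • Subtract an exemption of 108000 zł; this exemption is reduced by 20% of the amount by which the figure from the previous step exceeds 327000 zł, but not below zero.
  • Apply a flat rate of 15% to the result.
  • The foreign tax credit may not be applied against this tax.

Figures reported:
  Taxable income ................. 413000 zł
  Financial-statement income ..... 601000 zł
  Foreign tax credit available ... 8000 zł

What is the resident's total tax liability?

123450 zł

Minimum tax:
  Base (financial-statement income): 601000 zł
  Exemption: 108000 zł − 20% × (601000 zł − 327000 zł) = 108000 zł − 54800 zł = 53200 zł
  Base: 601000 zł − 53200 zł = 547800 zł
  547800 zł × 15% = 82170 zł

Ordinary income tax:
  69000 zł × 14% = 9660 zł
  89000 zł × 22% = 19580 zł
  147000 zł × 35% = 51450 zł
  108000 zł × 47% = 50760 zł
  → 131450 zł
  Less foreign tax credit 8000 zł → 123450 zł

123450 zł > 82170 zł, so the ordinary income tax governs.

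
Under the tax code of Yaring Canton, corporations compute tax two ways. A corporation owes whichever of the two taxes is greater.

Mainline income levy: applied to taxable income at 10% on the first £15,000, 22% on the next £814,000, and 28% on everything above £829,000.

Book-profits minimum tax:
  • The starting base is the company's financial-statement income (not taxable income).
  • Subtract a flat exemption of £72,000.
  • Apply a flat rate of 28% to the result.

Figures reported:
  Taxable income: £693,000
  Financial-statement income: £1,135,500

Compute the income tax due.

Book-profits minimum tax:
  Base (financial-statement income): £1,135,500
  Less exemption £72,000 → base £1,063,500
  £1,063,500 × 28% = £297,780

Mainline income levy:
  £15,000 × 10% = £1,500
  £678,000 × 22% = £149,160
  → £150,660

£297,780 > £150,660, so the book-profits minimum tax is the binding amount.

£297,780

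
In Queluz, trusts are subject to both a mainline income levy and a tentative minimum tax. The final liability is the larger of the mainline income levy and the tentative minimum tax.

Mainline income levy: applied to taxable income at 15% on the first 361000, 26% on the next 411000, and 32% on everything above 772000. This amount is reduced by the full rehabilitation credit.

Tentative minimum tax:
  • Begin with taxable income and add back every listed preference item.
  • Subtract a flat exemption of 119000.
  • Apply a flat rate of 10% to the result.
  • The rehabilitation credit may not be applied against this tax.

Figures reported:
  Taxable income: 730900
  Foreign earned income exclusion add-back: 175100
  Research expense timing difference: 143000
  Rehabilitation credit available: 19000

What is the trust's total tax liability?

131324

Mainline income levy:
  361000 × 15% = 54150
  369900 × 26% = 96174
  → 150324
  Less rehabilitation credit 19000 → 131324

Tentative minimum tax:
  Adjusted income: 730900 + 175100 + 143000 = 1049000
  Less exemption 119000 → base 930000
  930000 × 10% = 93000

131324 > 93000, so the mainline income levy governs.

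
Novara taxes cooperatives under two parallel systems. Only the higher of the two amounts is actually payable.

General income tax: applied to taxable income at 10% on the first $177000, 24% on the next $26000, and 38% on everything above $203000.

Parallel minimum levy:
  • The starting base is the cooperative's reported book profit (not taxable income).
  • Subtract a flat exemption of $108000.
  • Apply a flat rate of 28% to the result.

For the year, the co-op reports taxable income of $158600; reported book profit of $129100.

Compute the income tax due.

$15860

Parallel minimum levy:
  Base (reported book profit): $129100
  Less exemption $108000 → base $21100
  $21100 × 28% = $5908

General income tax:
  $158600 × 10% = $15860

$15860 > $5908, so the general income tax governs.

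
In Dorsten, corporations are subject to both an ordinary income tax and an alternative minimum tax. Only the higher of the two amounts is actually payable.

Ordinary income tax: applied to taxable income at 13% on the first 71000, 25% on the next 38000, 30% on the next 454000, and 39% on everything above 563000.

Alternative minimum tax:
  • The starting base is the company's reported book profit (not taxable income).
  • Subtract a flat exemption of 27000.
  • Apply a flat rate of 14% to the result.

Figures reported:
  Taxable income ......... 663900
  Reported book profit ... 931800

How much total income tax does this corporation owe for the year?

Ordinary income tax:
  71000 × 13% = 9230
  38000 × 25% = 9500
  454000 × 30% = 136200
  100900 × 39% = 39351
  → 194281

Alternative minimum tax:
  Base (reported book profit): 931800
  Less exemption 27000 → base 904800
  904800 × 14% = 126672

194281 > 126672, so the ordinary income tax governs.

194281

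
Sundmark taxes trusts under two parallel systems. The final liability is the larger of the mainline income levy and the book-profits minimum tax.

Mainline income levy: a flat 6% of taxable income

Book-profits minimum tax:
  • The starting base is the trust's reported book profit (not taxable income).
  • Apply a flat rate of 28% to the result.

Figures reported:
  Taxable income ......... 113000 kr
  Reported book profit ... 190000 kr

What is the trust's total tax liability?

53200 kr

Book-profits minimum tax:
  Base (reported book profit): 190000 kr
  190000 kr × 28% = 53200 kr

Mainline income levy:
  113000 kr × 6% = 6780 kr

53200 kr > 6780 kr, so the book-profits minimum tax is the binding amount.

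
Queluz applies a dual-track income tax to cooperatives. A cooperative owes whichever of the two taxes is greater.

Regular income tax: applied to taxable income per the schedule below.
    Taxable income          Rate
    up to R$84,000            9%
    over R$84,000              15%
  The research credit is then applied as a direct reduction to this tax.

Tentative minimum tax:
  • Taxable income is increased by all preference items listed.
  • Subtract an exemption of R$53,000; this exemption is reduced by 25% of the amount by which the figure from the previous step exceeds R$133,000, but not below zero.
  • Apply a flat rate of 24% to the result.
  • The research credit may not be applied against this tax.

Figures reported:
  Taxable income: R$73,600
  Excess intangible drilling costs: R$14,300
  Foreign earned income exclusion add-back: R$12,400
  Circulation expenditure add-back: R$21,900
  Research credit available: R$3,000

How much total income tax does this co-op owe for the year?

R$16,608

Regular income tax:
  R$73,600 × 9% = R$6,624
  Less research credit R$3,000 → R$3,624

Tentative minimum tax:
  Adjusted income: R$73,600 + R$14,300 + R$12,400 + R$21,900 = R$122,200
  Exemption: R$122,200 ≤ R$133,000, so full R$53,000 applies
  Base: R$122,200 − R$53,000 = R$69,200
  R$69,200 × 24% = R$16,608

R$16,608 > R$3,624, so the tentative minimum tax is the binding amount.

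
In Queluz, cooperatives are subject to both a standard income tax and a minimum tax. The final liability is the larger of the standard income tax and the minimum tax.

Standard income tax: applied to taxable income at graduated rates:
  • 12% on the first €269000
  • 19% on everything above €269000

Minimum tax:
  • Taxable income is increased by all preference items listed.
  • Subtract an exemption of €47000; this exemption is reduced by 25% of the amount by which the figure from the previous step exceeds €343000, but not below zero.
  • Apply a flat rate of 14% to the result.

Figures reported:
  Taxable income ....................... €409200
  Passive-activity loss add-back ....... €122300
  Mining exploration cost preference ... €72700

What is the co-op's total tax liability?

€84588

Standard income tax:
  €269000 × 12% = €32280
  €140200 × 19% = €26638
  → €58918

Minimum tax:
  Adjusted income: €409200 + €122300 + €72700 = €604200
  Exemption: 25% × (€604200 − €343000) = €65300 ≥ €47000, so the exemption is fully phased out
  Base: €604200 − €0 = €604200
  €604200 × 14% = €84588

€84588 > €58918, so the minimum tax is the binding amount.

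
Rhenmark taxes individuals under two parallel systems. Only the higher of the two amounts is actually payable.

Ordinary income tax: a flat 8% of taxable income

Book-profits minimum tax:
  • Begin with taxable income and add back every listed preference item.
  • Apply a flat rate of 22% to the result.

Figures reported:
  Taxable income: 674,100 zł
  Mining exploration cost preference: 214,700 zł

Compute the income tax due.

Ordinary income tax:
  674,100 zł × 8% = 53,928 zł

Book-profits minimum tax:
  Adjusted income: 674,100 zł + 214,700 zł = 888,800 zł
  888,800 zł × 22% = 195,536 zł

195,536 zł > 53,928 zł, so the book-profits minimum tax is the binding amount.

195,536 zł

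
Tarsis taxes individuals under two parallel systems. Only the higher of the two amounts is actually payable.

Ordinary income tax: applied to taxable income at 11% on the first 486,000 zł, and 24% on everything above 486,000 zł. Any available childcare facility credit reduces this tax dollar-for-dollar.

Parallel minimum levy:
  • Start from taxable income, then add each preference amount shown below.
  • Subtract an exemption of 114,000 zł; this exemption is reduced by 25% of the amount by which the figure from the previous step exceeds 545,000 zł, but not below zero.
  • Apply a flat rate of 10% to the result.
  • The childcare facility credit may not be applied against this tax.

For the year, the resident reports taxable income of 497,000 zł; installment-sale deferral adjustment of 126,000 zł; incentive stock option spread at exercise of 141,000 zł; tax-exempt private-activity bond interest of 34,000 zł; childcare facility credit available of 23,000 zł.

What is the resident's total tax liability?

Parallel minimum levy:
  Adjusted income: 497,000 zł + 126,000 zł + 141,000 zł + 34,000 zł = 798,000 zł
  Exemption: 114,000 zł − 25% × (798,000 zł − 545,000 zł) = 114,000 zł − 63,250 zł = 50,750 zł
  Base: 798,000 zł − 50,750 zł = 747,250 zł
  747,250 zł × 10% = 74,725 zł

Ordinary income tax:
  486,000 zł × 11% = 53,460 zł
  11,000 zł × 24% = 2,640 zł
  → 56,100 zł
  Less childcare facility credit 23,000 zł → 33,100 zł

74,725 zł > 33,100 zł, so the parallel minimum levy is the binding amount.

74,725 zł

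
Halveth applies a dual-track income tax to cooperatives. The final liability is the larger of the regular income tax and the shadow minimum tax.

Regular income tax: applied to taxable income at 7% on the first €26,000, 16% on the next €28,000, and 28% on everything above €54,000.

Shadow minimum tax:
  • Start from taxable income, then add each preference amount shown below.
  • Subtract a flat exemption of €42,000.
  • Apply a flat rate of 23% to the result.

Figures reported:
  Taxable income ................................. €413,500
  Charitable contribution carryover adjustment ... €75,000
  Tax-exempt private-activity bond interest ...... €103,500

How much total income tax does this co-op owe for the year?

€126,500

Shadow minimum tax:
  Adjusted income: €413,500 + €75,000 + €103,500 = €592,000
  Less exemption €42,000 → base €550,000
  €550,000 × 23% = €126,500

Regular income tax:
  €26,000 × 7% = €1,820
  €28,000 × 16% = €4,480
  €359,500 × 28% = €100,660
  → €106,960

€126,500 > €106,960, so the shadow minimum tax is the binding amount.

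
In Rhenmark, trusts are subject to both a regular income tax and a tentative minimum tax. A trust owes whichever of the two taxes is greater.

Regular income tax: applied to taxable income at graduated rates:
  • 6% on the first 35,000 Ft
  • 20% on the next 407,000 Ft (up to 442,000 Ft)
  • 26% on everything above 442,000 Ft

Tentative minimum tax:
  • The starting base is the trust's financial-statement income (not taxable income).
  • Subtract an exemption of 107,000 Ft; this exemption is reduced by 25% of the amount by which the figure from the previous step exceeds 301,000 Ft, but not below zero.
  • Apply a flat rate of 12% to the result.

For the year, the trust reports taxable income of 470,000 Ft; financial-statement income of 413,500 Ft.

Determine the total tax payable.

Regular income tax:
  35,000 Ft × 6% = 2,100 Ft
  407,000 Ft × 20% = 81,400 Ft
  28,000 Ft × 26% = 7,280 Ft
  → 90,780 Ft

Tentative minimum tax:
  Base (financial-statement income): 413,500 Ft
  Exemption: 107,000 Ft − 25% × (413,500 Ft − 301,000 Ft) = 107,000 Ft − 28,125 Ft = 78,875 Ft
  Base: 413,500 Ft − 78,875 Ft = 334,625 Ft
  334,625 Ft × 12% = 40,155 Ft

90,780 Ft > 40,155 Ft, so the regular income tax governs.

90,780 Ft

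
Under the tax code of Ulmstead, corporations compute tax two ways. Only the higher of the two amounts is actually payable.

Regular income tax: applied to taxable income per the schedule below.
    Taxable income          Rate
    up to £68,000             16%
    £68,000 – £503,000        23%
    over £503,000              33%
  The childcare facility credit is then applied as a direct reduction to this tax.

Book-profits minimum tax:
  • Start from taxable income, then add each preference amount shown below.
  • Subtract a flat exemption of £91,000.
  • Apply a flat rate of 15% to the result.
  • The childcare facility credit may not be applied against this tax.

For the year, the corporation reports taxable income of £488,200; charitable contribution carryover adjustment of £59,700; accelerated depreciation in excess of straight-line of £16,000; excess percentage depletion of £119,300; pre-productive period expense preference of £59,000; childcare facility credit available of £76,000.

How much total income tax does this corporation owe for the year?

Book-profits minimum tax:
  Adjusted income: £488,200 + £59,700 + £16,000 + £119,300 + £59,000 = £742,200
  Less exemption £91,000 → base £651,200
  £651,200 × 15% = £97,680

Regular income tax:
  £68,000 × 16% = £10,880
  £420,200 × 23% = £96,646
  → £107,526
  Less childcare facility credit £76,000 → £31,526

£97,680 > £31,526, so the book-profits minimum tax is the binding amount.

£97,680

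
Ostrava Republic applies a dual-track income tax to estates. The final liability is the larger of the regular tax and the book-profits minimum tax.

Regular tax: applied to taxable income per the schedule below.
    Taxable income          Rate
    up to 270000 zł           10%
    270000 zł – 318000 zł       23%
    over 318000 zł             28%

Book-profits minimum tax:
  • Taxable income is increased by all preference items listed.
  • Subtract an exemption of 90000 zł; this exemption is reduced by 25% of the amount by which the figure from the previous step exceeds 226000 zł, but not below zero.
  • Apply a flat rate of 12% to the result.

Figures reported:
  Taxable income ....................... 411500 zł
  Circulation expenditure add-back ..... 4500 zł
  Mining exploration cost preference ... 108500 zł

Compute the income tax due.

Book-profits minimum tax:
  Adjusted income: 411500 zł + 4500 zł + 108500 zł = 524500 zł
  Exemption: 90000 zł − 25% × (524500 zł − 226000 zł) = 90000 zł − 74625 zł = 15375 zł
  Base: 524500 zł − 15375 zł = 509125 zł
  509125 zł × 12% = 61095 zł

Regular tax:
  270000 zł × 10% = 27000 zł
  48000 zł × 23% = 11040 zł
  93500 zł × 28% = 26180 zł
  → 64220 zł

64220 zł > 61095 zł, so the regular tax governs.

64220 zł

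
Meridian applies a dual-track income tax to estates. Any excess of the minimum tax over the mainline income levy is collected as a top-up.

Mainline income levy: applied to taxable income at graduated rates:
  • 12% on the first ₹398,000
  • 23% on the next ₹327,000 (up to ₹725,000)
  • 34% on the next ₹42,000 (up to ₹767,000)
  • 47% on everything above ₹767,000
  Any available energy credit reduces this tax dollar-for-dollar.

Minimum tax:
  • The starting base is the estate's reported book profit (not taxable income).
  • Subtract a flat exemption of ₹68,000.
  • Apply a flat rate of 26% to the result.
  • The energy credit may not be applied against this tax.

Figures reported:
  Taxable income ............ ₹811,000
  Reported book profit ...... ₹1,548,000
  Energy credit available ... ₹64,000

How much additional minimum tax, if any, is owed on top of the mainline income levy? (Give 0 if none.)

Mainline income levy:
  ₹398,000 × 12% = ₹47,760
  ₹327,000 × 23% = ₹75,210
  ₹42,000 × 34% = ₹14,280
  ₹44,000 × 47% = ₹20,680
  → ₹157,930
  Less energy credit ₹64,000 → ₹93,930

Minimum tax:
  Base (reported book profit): ₹1,548,000
  Less exemption ₹68,000 → base ₹1,480,000
  ₹1,480,000 × 26% = ₹384,800

Excess of minimum tax over mainline income levy: ₹384,800 − ₹93,930 = ₹290,870.

₹290,870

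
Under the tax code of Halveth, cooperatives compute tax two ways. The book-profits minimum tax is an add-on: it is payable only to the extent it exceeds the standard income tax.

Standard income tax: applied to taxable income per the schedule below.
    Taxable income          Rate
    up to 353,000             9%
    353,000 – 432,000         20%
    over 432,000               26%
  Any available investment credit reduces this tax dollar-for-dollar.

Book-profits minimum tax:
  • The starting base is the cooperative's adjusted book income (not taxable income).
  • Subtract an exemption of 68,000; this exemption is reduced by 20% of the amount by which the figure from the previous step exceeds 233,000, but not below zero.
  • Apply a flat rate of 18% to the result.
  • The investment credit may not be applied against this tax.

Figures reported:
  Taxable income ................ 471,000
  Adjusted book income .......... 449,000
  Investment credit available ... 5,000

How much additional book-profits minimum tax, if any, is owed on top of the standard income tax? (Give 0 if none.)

23,646

Standard income tax:
  353,000 × 9% = 31,770
  79,000 × 20% = 15,800
  39,000 × 26% = 10,140
  → 57,710
  Less investment credit 5,000 → 52,710

Book-profits minimum tax:
  Base (adjusted book income): 449,000
  Exemption: 68,000 − 20% × (449,000 − 233,000) = 68,000 − 43,200 = 24,800
  Base: 449,000 − 24,800 = 424,200
  424,200 × 18% = 76,356

Excess of book-profits minimum tax over standard income tax: 76,356 − 52,710 = 23,646.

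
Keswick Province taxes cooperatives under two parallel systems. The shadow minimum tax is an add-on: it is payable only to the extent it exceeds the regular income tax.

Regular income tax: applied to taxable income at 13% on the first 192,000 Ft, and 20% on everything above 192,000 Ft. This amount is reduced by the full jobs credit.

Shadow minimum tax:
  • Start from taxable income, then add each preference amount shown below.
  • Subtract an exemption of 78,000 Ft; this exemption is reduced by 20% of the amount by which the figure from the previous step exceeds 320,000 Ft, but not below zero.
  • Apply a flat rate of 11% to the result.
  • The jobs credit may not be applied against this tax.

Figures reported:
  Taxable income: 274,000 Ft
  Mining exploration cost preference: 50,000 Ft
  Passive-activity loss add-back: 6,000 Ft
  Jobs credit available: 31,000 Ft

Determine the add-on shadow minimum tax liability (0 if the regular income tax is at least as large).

Regular income tax:
  192,000 Ft × 13% = 24,960 Ft
  82,000 Ft × 20% = 16,400 Ft
  → 41,360 Ft
  Less jobs credit 31,000 Ft → 10,360 Ft

Shadow minimum tax:
  Adjusted income: 274,000 Ft + 50,000 Ft + 6,000 Ft = 330,000 Ft
  Exemption: 78,000 Ft − 20% × (330,000 Ft − 320,000 Ft) = 78,000 Ft − 2,000 Ft = 76,000 Ft
  Base: 330,000 Ft − 76,000 Ft = 254,000 Ft
  254,000 Ft × 11% = 27,940 Ft

Excess of shadow minimum tax over regular income tax: 27,940 Ft − 10,360 Ft = 17,580 Ft.

17,580 Ft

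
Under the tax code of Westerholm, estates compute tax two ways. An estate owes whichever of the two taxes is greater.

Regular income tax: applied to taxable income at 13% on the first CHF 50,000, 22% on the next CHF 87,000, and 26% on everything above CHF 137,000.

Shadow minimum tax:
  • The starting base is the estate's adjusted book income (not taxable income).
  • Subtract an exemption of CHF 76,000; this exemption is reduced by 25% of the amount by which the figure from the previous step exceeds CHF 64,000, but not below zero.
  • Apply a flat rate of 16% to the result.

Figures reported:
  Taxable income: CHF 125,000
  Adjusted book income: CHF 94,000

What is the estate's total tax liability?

CHF 23,000

Shadow minimum tax:
  Base (adjusted book income): CHF 94,000
  Exemption: CHF 76,000 − 25% × (CHF 94,000 − CHF 64,000) = CHF 76,000 − CHF 7,500 = CHF 68,500
  Base: CHF 94,000 − CHF 68,500 = CHF 25,500
  CHF 25,500 × 16% = CHF 4,080

Regular income tax:
  CHF 50,000 × 13% = CHF 6,500
  CHF 75,000 × 22% = CHF 16,500
  → CHF 23,000

CHF 23,000 > CHF 4,080, so the regular income tax governs.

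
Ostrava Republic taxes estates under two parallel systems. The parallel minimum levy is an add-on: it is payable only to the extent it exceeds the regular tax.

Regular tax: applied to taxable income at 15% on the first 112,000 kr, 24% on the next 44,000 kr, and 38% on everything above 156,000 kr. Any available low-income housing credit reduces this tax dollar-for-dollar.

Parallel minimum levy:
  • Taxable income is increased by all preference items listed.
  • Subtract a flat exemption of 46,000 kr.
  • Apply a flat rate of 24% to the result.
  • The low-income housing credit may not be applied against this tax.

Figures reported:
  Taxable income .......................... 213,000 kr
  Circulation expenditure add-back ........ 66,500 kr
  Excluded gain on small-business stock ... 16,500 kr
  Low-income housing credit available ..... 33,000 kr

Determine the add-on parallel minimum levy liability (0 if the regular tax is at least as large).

Parallel minimum levy:
  Adjusted income: 213,000 kr + 66,500 kr + 16,500 kr = 296,000 kr
  Less exemption 46,000 kr → base 250,000 kr
  250,000 kr × 24% = 60,000 kr

Regular tax:
  112,000 kr × 15% = 16,800 kr
  44,000 kr × 24% = 10,560 kr
  57,000 kr × 38% = 21,660 kr
  → 49,020 kr
  Less low-income housing credit 33,000 kr → 16,020 kr

Excess of parallel minimum levy over regular tax: 60,000 kr − 16,020 kr = 43,980 kr.

43,980 kr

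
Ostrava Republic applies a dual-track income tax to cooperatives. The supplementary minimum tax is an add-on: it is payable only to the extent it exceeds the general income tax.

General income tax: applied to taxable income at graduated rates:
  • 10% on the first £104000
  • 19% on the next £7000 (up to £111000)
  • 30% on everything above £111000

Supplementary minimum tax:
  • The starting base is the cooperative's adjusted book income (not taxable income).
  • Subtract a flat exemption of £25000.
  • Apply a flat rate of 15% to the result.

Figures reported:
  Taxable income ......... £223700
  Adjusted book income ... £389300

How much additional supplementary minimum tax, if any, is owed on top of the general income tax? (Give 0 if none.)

Supplementary minimum tax:
  Base (adjusted book income): £389300
  Less exemption £25000 → base £364300
  £364300 × 15% = £54645

General income tax:
  £104000 × 10% = £10400
  £7000 × 19% = £1330
  £112700 × 30% = £33810
  → £45540

Excess of supplementary minimum tax over general income tax: £54645 − £45540 = £9105.

£9105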